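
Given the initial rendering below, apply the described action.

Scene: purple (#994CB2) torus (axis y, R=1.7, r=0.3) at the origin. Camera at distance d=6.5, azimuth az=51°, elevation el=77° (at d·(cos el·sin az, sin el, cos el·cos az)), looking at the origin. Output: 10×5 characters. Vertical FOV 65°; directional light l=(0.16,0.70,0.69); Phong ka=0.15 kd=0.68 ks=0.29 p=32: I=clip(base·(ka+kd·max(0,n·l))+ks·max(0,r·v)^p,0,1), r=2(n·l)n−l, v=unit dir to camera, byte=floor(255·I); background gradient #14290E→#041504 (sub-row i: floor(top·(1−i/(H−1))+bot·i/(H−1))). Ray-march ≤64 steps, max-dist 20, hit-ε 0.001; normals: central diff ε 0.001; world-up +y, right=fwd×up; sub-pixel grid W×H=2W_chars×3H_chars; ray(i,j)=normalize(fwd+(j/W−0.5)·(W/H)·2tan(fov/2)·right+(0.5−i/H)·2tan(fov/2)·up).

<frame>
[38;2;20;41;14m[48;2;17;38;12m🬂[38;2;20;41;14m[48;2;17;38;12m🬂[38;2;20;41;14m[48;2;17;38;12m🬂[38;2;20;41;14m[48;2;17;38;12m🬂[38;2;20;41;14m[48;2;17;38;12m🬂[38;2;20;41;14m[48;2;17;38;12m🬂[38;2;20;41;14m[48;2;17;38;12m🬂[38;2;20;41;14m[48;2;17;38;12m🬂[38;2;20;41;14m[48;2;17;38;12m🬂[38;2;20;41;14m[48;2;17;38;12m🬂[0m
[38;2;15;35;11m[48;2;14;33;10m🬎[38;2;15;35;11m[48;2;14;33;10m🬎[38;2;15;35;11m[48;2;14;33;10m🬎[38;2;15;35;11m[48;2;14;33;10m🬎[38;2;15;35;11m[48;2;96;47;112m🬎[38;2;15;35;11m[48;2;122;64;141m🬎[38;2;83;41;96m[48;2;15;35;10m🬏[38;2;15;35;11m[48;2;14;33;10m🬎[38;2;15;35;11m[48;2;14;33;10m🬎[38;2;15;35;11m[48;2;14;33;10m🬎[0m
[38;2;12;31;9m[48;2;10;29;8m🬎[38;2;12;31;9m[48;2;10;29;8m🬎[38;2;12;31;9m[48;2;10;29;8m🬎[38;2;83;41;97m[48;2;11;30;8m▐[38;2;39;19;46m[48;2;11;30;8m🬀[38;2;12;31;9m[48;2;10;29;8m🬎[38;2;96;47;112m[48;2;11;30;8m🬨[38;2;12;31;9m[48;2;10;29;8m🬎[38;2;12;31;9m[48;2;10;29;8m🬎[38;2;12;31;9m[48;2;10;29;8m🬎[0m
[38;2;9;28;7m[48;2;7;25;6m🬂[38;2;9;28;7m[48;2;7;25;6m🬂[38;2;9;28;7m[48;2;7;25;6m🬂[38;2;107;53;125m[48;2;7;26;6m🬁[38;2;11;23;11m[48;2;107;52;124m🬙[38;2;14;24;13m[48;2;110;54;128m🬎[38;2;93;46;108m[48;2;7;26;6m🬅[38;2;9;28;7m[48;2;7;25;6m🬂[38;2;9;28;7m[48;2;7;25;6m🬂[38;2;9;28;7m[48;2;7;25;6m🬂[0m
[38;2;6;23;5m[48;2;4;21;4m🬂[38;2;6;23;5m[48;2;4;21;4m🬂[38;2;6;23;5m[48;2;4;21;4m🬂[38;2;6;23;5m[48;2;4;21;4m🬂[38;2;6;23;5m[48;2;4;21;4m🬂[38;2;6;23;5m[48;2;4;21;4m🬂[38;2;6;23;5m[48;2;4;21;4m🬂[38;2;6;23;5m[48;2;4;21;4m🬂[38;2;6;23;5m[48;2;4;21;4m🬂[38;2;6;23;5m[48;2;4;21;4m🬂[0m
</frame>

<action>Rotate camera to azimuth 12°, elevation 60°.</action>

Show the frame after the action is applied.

<frame>
[38;2;20;41;14m[48;2;17;38;12m🬂[38;2;20;41;14m[48;2;17;38;12m🬂[38;2;20;41;14m[48;2;17;38;12m🬂[38;2;20;41;14m[48;2;17;38;12m🬂[38;2;20;41;14m[48;2;17;38;12m🬂[38;2;20;41;14m[48;2;17;38;12m🬂[38;2;20;41;14m[48;2;17;38;12m🬂[38;2;20;41;14m[48;2;17;38;12m🬂[38;2;20;41;14m[48;2;17;38;12m🬂[38;2;20;41;14m[48;2;17;38;12m🬂[0m
[38;2;15;35;11m[48;2;14;33;10m🬎[38;2;15;35;11m[48;2;14;33;10m🬎[38;2;15;35;11m[48;2;14;33;10m🬎[38;2;15;35;11m[48;2;14;33;10m🬎[38;2;15;35;10m[48;2;104;51;121m🬝[38;2;15;35;11m[48;2;112;55;130m🬎[38;2;15;35;11m[48;2;14;33;10m🬎[38;2;15;35;11m[48;2;14;33;10m🬎[38;2;15;35;11m[48;2;14;33;10m🬎[38;2;15;35;11m[48;2;14;33;10m🬎[0m
[38;2;12;31;9m[48;2;10;29;8m🬎[38;2;12;31;9m[48;2;10;29;8m🬎[38;2;12;31;9m[48;2;10;29;8m🬎[38;2;90;44;104m[48;2;12;31;8m🬦[38;2;103;51;120m[48;2;11;30;8m🬀[38;2;12;31;9m[48;2;10;29;8m🬎[38;2;93;45;108m[48;2;11;30;8m🬧[38;2;12;31;9m[48;2;10;29;8m🬎[38;2;12;31;9m[48;2;10;29;8m🬎[38;2;12;31;9m[48;2;10;29;8m🬎[0m
[38;2;9;28;7m[48;2;7;25;6m🬂[38;2;9;28;7m[48;2;7;25;6m🬂[38;2;9;28;7m[48;2;7;25;6m🬂[38;2;103;51;120m[48;2;7;26;6m🬁[38;2;21;27;22m[48;2;111;55;130m🬙[38;2;25;24;28m[48;2;120;59;139m🬎[38;2;106;52;124m[48;2;7;26;6m🬅[38;2;9;28;7m[48;2;7;25;6m🬂[38;2;9;28;7m[48;2;7;25;6m🬂[38;2;9;28;7m[48;2;7;25;6m🬂[0m
[38;2;6;23;5m[48;2;4;21;4m🬂[38;2;6;23;5m[48;2;4;21;4m🬂[38;2;6;23;5m[48;2;4;21;4m🬂[38;2;6;23;5m[48;2;4;21;4m🬂[38;2;6;23;5m[48;2;4;21;4m🬂[38;2;6;23;5m[48;2;4;21;4m🬂[38;2;6;23;5m[48;2;4;21;4m🬂[38;2;6;23;5m[48;2;4;21;4m🬂[38;2;6;23;5m[48;2;4;21;4m🬂[38;2;6;23;5m[48;2;4;21;4m🬂[0m
</frame>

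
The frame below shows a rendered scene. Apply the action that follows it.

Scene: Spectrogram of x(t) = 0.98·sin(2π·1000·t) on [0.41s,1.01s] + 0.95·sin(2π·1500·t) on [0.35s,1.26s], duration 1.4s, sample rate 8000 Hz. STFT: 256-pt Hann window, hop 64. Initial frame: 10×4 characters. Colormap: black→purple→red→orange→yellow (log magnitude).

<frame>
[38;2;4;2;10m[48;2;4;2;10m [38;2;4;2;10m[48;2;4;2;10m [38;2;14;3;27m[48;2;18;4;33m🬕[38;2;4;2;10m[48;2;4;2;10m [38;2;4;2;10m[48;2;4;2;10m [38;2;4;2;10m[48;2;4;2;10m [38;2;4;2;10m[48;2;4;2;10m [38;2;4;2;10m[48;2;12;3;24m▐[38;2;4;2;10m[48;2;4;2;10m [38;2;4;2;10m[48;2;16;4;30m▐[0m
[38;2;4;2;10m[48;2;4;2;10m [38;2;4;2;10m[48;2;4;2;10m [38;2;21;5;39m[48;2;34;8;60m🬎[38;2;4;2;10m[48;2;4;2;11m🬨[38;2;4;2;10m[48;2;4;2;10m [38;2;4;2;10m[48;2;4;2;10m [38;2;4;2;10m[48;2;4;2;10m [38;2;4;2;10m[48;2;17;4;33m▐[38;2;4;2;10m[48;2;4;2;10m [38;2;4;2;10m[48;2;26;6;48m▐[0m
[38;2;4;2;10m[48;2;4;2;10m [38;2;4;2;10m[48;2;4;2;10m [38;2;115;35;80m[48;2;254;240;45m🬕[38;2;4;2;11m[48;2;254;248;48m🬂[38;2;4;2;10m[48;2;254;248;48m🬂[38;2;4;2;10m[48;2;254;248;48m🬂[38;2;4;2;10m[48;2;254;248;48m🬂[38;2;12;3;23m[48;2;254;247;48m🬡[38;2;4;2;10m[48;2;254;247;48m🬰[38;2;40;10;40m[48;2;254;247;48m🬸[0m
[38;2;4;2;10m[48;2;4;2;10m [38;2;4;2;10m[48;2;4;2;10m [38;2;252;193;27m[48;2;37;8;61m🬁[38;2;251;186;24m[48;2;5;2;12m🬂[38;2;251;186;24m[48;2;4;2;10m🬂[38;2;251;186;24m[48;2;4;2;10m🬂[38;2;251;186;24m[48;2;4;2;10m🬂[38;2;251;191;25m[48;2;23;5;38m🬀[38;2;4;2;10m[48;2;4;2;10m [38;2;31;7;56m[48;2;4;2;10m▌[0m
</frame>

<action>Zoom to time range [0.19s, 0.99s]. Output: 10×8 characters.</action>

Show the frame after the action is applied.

<frame>
[38;2;4;2;10m[48;2;4;2;10m [38;2;4;2;10m[48;2;16;4;31m▌[38;2;10;3;21m[48;2;11;3;22m🬄[38;2;4;2;10m[48;2;4;2;10m [38;2;4;2;10m[48;2;4;2;10m [38;2;4;2;10m[48;2;4;2;10m [38;2;4;2;10m[48;2;4;2;10m [38;2;4;2;10m[48;2;4;2;10m [38;2;4;2;10m[48;2;4;2;10m [38;2;4;2;10m[48;2;4;2;10m [0m
[38;2;4;2;10m[48;2;4;2;10m [38;2;4;2;10m[48;2;18;4;34m▌[38;2;11;3;22m[48;2;12;3;23m🬆[38;2;4;2;10m[48;2;4;2;10m [38;2;4;2;10m[48;2;4;2;10m [38;2;4;2;10m[48;2;4;2;10m [38;2;4;2;10m[48;2;4;2;10m [38;2;4;2;10m[48;2;4;2;10m [38;2;4;2;10m[48;2;4;2;10m [38;2;4;2;10m[48;2;4;2;10m [0m
[38;2;4;2;10m[48;2;4;2;10m [38;2;4;2;10m[48;2;22;5;40m▌[38;2;13;3;25m[48;2;15;4;28m🬎[38;2;4;2;10m[48;2;4;2;10m [38;2;4;2;10m[48;2;4;2;10m [38;2;4;2;10m[48;2;4;2;10m [38;2;4;2;10m[48;2;4;2;10m [38;2;4;2;10m[48;2;4;2;10m [38;2;4;2;10m[48;2;4;2;10m [38;2;4;2;10m[48;2;4;2;10m [0m
[38;2;4;2;10m[48;2;4;2;10m [38;2;4;2;10m[48;2;32;7;58m▌[38;2;18;4;33m[48;2;25;6;45m🬬[38;2;4;2;10m[48;2;4;2;10m [38;2;4;2;10m[48;2;4;2;10m [38;2;4;2;10m[48;2;4;2;10m [38;2;4;2;10m[48;2;4;2;10m [38;2;4;2;10m[48;2;4;2;10m [38;2;4;2;10m[48;2;4;2;10m [38;2;4;2;10m[48;2;4;2;10m [0m
[38;2;4;2;10m[48;2;4;2;10m [38;2;34;8;40m[48;2;251;182;22m🬝[38;2;31;7;57m[48;2;254;247;48m🬎[38;2;4;2;10m[48;2;254;247;48m🬎[38;2;4;2;10m[48;2;254;247;48m🬎[38;2;4;2;10m[48;2;254;247;48m🬎[38;2;4;2;10m[48;2;254;247;48m🬎[38;2;4;2;10m[48;2;254;247;48m🬎[38;2;4;2;10m[48;2;254;247;48m🬎[38;2;4;2;10m[48;2;254;247;48m🬎[0m
[38;2;4;2;10m[48;2;4;2;10m [38;2;36;9;40m[48;2;250;163;14m🬺[38;2;58;13;77m[48;2;252;207;32m🬚[38;2;4;2;10m[48;2;252;216;35m🬋[38;2;4;2;10m[48;2;252;216;35m🬋[38;2;4;2;10m[48;2;252;216;35m🬋[38;2;4;2;10m[48;2;252;216;35m🬋[38;2;4;2;10m[48;2;252;216;35m🬋[38;2;4;2;10m[48;2;252;216;35m🬋[38;2;4;2;10m[48;2;252;216;35m🬋[0m
[38;2;4;2;10m[48;2;4;2;10m [38;2;4;2;10m[48;2;37;8;65m▌[38;2;251;190;25m[48;2;45;11;60m🬁[38;2;251;186;24m[48;2;4;2;10m🬂[38;2;251;186;24m[48;2;4;2;10m🬂[38;2;251;186;24m[48;2;4;2;10m🬂[38;2;251;186;24m[48;2;4;2;10m🬂[38;2;251;186;24m[48;2;4;2;10m🬂[38;2;251;186;24m[48;2;4;2;10m🬂[38;2;251;186;24m[48;2;4;2;10m🬂[0m
[38;2;4;2;10m[48;2;4;2;10m [38;2;4;2;10m[48;2;29;7;53m▌[38;2;39;9;69m[48;2;18;4;34m▐[38;2;4;2;10m[48;2;4;2;10m [38;2;4;2;10m[48;2;4;2;10m [38;2;4;2;10m[48;2;4;2;10m [38;2;4;2;10m[48;2;4;2;10m [38;2;4;2;10m[48;2;4;2;10m [38;2;4;2;10m[48;2;4;2;10m [38;2;4;2;10m[48;2;4;2;10m [0m
</frame>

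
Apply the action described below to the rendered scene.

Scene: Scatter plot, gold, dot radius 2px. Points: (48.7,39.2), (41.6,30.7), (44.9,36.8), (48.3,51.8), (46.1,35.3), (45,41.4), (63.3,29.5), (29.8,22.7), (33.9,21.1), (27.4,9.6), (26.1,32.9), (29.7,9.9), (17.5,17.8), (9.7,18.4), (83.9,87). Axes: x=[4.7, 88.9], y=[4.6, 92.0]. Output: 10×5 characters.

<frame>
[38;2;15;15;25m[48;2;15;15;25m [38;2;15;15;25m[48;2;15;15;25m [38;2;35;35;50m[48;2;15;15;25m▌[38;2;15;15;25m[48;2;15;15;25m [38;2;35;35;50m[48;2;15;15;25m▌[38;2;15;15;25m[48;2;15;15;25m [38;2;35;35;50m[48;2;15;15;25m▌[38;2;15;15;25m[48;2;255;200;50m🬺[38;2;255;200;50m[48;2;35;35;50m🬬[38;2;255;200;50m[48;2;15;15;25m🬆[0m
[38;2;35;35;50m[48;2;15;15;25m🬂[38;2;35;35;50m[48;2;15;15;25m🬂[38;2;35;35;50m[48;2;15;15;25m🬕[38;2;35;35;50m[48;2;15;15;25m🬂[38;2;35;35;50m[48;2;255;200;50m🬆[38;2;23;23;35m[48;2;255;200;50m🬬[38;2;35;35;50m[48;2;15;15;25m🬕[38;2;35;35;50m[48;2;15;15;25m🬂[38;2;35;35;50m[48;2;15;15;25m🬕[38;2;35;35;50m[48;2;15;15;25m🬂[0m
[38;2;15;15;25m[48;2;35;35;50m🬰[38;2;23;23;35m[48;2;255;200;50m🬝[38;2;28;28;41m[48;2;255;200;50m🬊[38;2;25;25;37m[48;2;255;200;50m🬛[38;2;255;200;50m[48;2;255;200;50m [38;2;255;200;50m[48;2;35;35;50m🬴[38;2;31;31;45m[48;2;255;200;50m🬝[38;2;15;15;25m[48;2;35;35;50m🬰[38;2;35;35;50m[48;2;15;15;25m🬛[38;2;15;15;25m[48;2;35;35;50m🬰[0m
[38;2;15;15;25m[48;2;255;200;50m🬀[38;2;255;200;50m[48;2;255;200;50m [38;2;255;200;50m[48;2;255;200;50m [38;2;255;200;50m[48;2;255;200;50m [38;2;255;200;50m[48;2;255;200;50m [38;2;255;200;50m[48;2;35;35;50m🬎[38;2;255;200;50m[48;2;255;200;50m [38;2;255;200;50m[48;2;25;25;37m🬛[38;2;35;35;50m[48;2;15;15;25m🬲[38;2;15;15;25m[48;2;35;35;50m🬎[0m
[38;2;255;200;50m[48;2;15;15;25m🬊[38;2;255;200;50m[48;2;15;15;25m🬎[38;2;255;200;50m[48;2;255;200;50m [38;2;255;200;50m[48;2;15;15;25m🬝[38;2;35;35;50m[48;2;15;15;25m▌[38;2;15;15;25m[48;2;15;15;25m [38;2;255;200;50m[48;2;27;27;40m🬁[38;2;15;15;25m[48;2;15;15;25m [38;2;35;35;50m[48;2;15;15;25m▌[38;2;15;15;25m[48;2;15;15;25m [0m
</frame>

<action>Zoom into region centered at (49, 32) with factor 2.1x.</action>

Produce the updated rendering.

<frame>
[38;2;15;15;25m[48;2;15;15;25m [38;2;15;15;25m[48;2;15;15;25m [38;2;35;35;50m[48;2;15;15;25m▌[38;2;15;15;25m[48;2;255;200;50m🬄[38;2;255;200;50m[48;2;255;200;50m [38;2;255;200;50m[48;2;15;15;25m🬆[38;2;35;35;50m[48;2;15;15;25m▌[38;2;15;15;25m[48;2;15;15;25m [38;2;35;35;50m[48;2;15;15;25m▌[38;2;15;15;25m[48;2;15;15;25m [0m
[38;2;35;35;50m[48;2;15;15;25m🬂[38;2;35;35;50m[48;2;15;15;25m🬂[38;2;255;200;50m[48;2;30;30;43m🬠[38;2;255;200;50m[48;2;255;200;50m [38;2;255;200;50m[48;2;255;200;50m [38;2;255;200;50m[48;2;25;25;37m🬛[38;2;35;35;50m[48;2;15;15;25m🬕[38;2;35;35;50m[48;2;15;15;25m🬂[38;2;27;27;40m[48;2;255;200;50m🬬[38;2;35;35;50m[48;2;15;15;25m🬂[0m
[38;2;23;23;35m[48;2;255;200;50m🬬[38;2;20;20;31m[48;2;255;200;50m🬥[38;2;255;200;50m[48;2;255;200;50m [38;2;255;200;50m[48;2;15;15;25m🬝[38;2;255;200;50m[48;2;28;28;41m🬆[38;2;15;15;25m[48;2;35;35;50m🬰[38;2;35;35;50m[48;2;15;15;25m🬛[38;2;15;15;25m[48;2;255;200;50m🬐[38;2;255;200;50m[48;2;255;200;50m [38;2;19;19;30m[48;2;255;200;50m🬸[0m
[38;2;255;200;50m[48;2;255;200;50m [38;2;255;200;50m[48;2;255;200;50m [38;2;255;200;50m[48;2;30;30;43m🬅[38;2;15;15;25m[48;2;35;35;50m🬎[38;2;35;35;50m[48;2;15;15;25m🬲[38;2;15;15;25m[48;2;35;35;50m🬎[38;2;35;35;50m[48;2;15;15;25m🬲[38;2;15;15;25m[48;2;35;35;50m🬎[38;2;255;200;50m[48;2;27;27;40m🬀[38;2;15;15;25m[48;2;35;35;50m🬎[0m
[38;2;255;200;50m[48;2;15;15;25m🬺[38;2;255;200;50m[48;2;15;15;25m🬐[38;2;35;35;50m[48;2;15;15;25m▌[38;2;15;15;25m[48;2;15;15;25m [38;2;35;35;50m[48;2;15;15;25m▌[38;2;15;15;25m[48;2;15;15;25m [38;2;35;35;50m[48;2;15;15;25m▌[38;2;15;15;25m[48;2;15;15;25m [38;2;35;35;50m[48;2;15;15;25m▌[38;2;15;15;25m[48;2;15;15;25m [0m
</frame>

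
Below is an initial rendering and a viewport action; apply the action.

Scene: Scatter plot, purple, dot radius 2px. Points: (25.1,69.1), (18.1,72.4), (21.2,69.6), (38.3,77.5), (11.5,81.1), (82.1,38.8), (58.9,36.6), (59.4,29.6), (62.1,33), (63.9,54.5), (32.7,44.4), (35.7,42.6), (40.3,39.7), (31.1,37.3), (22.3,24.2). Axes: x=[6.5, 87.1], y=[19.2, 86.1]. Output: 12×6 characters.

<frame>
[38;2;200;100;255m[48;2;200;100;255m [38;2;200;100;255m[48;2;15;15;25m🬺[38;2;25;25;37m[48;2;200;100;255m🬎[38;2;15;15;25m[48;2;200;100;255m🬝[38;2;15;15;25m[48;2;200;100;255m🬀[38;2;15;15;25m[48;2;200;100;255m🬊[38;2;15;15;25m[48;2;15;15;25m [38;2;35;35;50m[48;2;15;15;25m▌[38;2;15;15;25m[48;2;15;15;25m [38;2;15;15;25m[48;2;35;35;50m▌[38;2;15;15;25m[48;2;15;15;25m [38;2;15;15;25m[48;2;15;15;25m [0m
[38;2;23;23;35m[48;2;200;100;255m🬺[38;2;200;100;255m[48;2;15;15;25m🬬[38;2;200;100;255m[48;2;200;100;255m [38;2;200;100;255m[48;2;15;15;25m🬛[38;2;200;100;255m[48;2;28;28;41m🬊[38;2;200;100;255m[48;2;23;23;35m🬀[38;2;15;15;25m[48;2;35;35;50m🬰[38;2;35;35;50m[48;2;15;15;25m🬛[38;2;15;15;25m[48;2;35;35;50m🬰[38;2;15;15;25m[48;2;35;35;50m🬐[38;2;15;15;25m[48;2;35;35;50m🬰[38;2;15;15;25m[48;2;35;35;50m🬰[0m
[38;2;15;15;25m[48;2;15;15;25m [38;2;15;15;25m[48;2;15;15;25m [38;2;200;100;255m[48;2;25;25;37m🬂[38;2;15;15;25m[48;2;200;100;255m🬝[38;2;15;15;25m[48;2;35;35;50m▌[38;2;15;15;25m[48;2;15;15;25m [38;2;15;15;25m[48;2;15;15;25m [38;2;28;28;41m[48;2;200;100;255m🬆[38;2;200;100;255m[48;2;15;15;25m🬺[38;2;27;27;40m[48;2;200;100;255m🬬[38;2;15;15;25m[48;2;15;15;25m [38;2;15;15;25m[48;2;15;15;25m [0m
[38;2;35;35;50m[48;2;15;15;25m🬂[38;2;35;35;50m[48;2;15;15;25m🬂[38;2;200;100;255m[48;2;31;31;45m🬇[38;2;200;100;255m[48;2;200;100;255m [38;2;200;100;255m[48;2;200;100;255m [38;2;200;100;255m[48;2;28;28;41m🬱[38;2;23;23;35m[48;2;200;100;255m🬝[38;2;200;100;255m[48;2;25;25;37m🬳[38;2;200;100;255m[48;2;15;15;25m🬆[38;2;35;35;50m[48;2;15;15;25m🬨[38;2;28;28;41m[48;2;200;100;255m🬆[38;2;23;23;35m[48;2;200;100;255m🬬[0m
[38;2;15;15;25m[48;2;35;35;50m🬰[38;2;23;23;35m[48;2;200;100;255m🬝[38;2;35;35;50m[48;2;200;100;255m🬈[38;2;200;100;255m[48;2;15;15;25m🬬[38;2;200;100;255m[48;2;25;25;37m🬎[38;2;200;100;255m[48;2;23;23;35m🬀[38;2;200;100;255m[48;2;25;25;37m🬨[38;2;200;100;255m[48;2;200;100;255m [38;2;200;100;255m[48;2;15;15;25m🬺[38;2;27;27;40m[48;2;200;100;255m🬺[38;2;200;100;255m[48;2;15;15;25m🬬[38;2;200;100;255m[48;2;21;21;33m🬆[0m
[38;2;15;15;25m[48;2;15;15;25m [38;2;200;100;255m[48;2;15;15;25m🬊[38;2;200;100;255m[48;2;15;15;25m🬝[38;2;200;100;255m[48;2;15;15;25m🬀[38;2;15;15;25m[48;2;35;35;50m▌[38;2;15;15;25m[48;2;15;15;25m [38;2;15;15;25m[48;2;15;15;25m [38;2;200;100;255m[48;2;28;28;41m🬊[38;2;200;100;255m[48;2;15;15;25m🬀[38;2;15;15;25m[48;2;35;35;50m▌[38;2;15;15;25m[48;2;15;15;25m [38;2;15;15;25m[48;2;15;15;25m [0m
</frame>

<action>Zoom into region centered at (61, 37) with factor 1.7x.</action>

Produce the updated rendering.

<frame>
[38;2;15;15;25m[48;2;15;15;25m [38;2;15;15;25m[48;2;15;15;25m [38;2;35;35;50m[48;2;15;15;25m▌[38;2;15;15;25m[48;2;15;15;25m [38;2;15;15;25m[48;2;35;35;50m▌[38;2;200;100;255m[48;2;15;15;25m🬊[38;2;200;100;255m[48;2;15;15;25m🬝[38;2;200;100;255m[48;2;23;23;35m🬀[38;2;15;15;25m[48;2;15;15;25m [38;2;15;15;25m[48;2;35;35;50m▌[38;2;15;15;25m[48;2;15;15;25m [38;2;15;15;25m[48;2;15;15;25m [0m
[38;2;21;21;33m[48;2;200;100;255m🬊[38;2;15;15;25m[48;2;35;35;50m🬰[38;2;35;35;50m[48;2;15;15;25m🬛[38;2;15;15;25m[48;2;35;35;50m🬰[38;2;15;15;25m[48;2;35;35;50m🬐[38;2;15;15;25m[48;2;35;35;50m🬰[38;2;15;15;25m[48;2;35;35;50m🬰[38;2;35;35;50m[48;2;15;15;25m🬛[38;2;15;15;25m[48;2;35;35;50m🬰[38;2;15;15;25m[48;2;35;35;50m🬐[38;2;23;23;35m[48;2;200;100;255m🬝[38;2;15;15;25m[48;2;35;35;50m🬰[0m
[38;2;200;100;255m[48;2;200;100;255m [38;2;200;100;255m[48;2;15;15;25m🬛[38;2;35;35;50m[48;2;15;15;25m▌[38;2;15;15;25m[48;2;15;15;25m [38;2;21;21;33m[48;2;200;100;255m🬆[38;2;200;100;255m[48;2;15;15;25m🬺[38;2;15;15;25m[48;2;200;100;255m🬬[38;2;35;35;50m[48;2;15;15;25m▌[38;2;15;15;25m[48;2;15;15;25m [38;2;23;23;35m[48;2;200;100;255m🬴[38;2;200;100;255m[48;2;200;100;255m [38;2;200;100;255m[48;2;15;15;25m🬛[0m
[38;2;200;100;255m[48;2;19;19;30m🬁[38;2;35;35;50m[48;2;15;15;25m🬂[38;2;35;35;50m[48;2;15;15;25m🬕[38;2;35;35;50m[48;2;15;15;25m🬂[38;2;200;100;255m[48;2;25;25;37m🬷[38;2;200;100;255m[48;2;200;100;255m [38;2;200;100;255m[48;2;200;100;255m [38;2;200;100;255m[48;2;27;27;40m🬃[38;2;35;35;50m[48;2;15;15;25m🬂[38;2;35;35;50m[48;2;15;15;25m🬨[38;2;200;100;255m[48;2;19;19;30m🬁[38;2;35;35;50m[48;2;15;15;25m🬂[0m
[38;2;15;15;25m[48;2;35;35;50m🬰[38;2;15;15;25m[48;2;35;35;50m🬰[38;2;35;35;50m[48;2;15;15;25m🬛[38;2;15;15;25m[48;2;35;35;50m🬰[38;2;27;27;40m[48;2;200;100;255m🬺[38;2;200;100;255m[48;2;21;21;33m🬆[38;2;200;100;255m[48;2;23;23;35m🬀[38;2;35;35;50m[48;2;15;15;25m🬛[38;2;15;15;25m[48;2;35;35;50m🬰[38;2;15;15;25m[48;2;35;35;50m🬐[38;2;15;15;25m[48;2;35;35;50m🬰[38;2;15;15;25m[48;2;35;35;50m🬰[0m
[38;2;15;15;25m[48;2;15;15;25m [38;2;15;15;25m[48;2;15;15;25m [38;2;35;35;50m[48;2;15;15;25m▌[38;2;15;15;25m[48;2;15;15;25m [38;2;15;15;25m[48;2;35;35;50m▌[38;2;15;15;25m[48;2;15;15;25m [38;2;15;15;25m[48;2;15;15;25m [38;2;35;35;50m[48;2;15;15;25m▌[38;2;15;15;25m[48;2;15;15;25m [38;2;15;15;25m[48;2;35;35;50m▌[38;2;15;15;25m[48;2;15;15;25m [38;2;15;15;25m[48;2;15;15;25m [0m
</frame>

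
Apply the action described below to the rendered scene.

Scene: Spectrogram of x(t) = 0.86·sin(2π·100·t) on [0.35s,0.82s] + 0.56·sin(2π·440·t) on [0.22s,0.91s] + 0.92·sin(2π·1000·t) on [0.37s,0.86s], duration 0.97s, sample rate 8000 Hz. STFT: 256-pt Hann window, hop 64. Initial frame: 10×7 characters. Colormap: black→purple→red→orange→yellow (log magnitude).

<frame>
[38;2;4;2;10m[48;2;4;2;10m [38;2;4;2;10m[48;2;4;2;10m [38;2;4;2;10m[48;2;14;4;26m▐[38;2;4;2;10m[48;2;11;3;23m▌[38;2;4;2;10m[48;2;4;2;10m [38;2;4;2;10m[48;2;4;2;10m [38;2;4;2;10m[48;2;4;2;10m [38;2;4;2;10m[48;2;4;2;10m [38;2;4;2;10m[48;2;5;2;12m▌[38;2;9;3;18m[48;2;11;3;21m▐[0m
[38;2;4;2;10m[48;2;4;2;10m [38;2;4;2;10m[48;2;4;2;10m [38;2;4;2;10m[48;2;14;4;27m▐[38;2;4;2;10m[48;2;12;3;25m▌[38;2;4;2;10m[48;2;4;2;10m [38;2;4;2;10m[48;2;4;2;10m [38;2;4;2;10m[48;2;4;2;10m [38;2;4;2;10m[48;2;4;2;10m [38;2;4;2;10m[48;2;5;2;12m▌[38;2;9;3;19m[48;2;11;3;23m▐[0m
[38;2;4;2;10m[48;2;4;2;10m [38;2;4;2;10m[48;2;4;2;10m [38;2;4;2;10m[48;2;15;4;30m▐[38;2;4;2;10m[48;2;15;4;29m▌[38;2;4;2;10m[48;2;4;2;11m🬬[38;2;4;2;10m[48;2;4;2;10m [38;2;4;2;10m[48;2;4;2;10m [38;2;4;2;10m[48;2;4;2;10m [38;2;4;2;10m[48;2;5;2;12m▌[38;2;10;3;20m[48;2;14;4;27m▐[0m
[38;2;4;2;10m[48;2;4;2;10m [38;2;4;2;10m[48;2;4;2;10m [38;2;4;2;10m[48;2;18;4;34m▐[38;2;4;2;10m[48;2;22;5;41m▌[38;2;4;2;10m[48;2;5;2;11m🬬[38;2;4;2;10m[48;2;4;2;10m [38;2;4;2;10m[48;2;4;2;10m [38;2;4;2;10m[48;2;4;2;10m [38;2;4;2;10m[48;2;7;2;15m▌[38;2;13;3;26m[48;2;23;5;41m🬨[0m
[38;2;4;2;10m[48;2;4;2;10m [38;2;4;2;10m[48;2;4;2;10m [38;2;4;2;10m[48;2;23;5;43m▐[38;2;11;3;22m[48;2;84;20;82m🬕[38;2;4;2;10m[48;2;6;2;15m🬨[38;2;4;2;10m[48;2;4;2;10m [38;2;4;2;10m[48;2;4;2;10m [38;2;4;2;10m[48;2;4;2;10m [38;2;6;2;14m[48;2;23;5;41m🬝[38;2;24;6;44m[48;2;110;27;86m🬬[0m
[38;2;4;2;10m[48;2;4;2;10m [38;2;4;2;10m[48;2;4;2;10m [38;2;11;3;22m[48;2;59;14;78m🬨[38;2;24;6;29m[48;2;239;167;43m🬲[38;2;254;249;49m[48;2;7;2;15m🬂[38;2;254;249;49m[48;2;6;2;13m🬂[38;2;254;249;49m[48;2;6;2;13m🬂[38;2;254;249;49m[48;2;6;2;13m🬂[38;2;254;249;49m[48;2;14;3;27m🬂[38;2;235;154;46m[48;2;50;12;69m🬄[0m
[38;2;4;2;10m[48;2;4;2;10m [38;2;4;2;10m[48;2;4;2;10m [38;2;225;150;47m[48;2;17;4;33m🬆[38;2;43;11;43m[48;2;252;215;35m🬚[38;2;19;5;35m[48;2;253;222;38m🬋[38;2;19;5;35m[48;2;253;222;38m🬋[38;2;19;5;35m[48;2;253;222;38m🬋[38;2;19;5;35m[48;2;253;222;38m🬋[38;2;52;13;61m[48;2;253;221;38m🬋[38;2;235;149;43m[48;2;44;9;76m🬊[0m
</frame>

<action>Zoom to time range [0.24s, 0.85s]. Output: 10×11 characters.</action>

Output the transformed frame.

<frame>
[38;2;4;2;10m[48;2;4;2;10m [38;2;4;2;10m[48;2;6;2;14m▌[38;2;4;2;10m[48;2;11;3;23m▐[38;2;4;2;10m[48;2;4;2;10m [38;2;4;2;10m[48;2;4;2;10m [38;2;4;2;10m[48;2;4;2;10m [38;2;4;2;10m[48;2;4;2;10m [38;2;4;2;10m[48;2;4;2;10m [38;2;4;2;10m[48;2;4;2;10m [38;2;4;2;10m[48;2;4;2;11m▌[0m
[38;2;4;2;10m[48;2;4;2;10m [38;2;4;2;10m[48;2;6;2;14m▌[38;2;4;2;10m[48;2;12;3;23m▐[38;2;4;2;10m[48;2;4;2;10m [38;2;4;2;10m[48;2;4;2;10m [38;2;4;2;10m[48;2;4;2;10m [38;2;4;2;10m[48;2;4;2;10m [38;2;4;2;10m[48;2;4;2;10m [38;2;4;2;10m[48;2;4;2;10m [38;2;4;2;10m[48;2;4;2;11m▌[0m
[38;2;4;2;10m[48;2;4;2;10m [38;2;4;2;10m[48;2;7;2;15m▌[38;2;4;2;10m[48;2;12;3;24m▐[38;2;4;2;10m[48;2;4;2;10m [38;2;4;2;10m[48;2;4;2;10m [38;2;4;2;10m[48;2;4;2;10m [38;2;4;2;10m[48;2;4;2;10m [38;2;4;2;10m[48;2;4;2;10m [38;2;4;2;10m[48;2;4;2;10m [38;2;4;2;10m[48;2;4;2;11m▌[0m
[38;2;4;2;10m[48;2;4;2;10m [38;2;4;2;10m[48;2;7;2;15m▌[38;2;4;2;10m[48;2;14;4;27m▐[38;2;4;2;10m[48;2;4;2;10m [38;2;4;2;10m[48;2;4;2;10m [38;2;4;2;10m[48;2;4;2;10m [38;2;4;2;10m[48;2;4;2;10m [38;2;4;2;10m[48;2;4;2;10m [38;2;4;2;10m[48;2;4;2;10m [38;2;4;2;10m[48;2;4;2;11m▌[0m
[38;2;4;2;10m[48;2;4;2;10m [38;2;4;2;10m[48;2;8;2;17m▌[38;2;4;2;10m[48;2;17;4;32m▐[38;2;4;2;10m[48;2;4;2;10m [38;2;4;2;10m[48;2;4;2;10m [38;2;4;2;10m[48;2;4;2;10m [38;2;4;2;10m[48;2;4;2;10m [38;2;4;2;10m[48;2;4;2;10m [38;2;4;2;10m[48;2;4;2;10m [38;2;4;2;10m[48;2;5;2;11m▌[0m
[38;2;4;2;10m[48;2;4;2;10m [38;2;4;2;10m[48;2;10;3;20m▌[38;2;4;2;10m[48;2;21;5;39m▐[38;2;4;2;10m[48;2;4;2;10m [38;2;4;2;10m[48;2;4;2;10m [38;2;4;2;10m[48;2;4;2;10m [38;2;4;2;10m[48;2;4;2;10m [38;2;4;2;10m[48;2;4;2;10m [38;2;4;2;10m[48;2;4;2;10m [38;2;4;2;10m[48;2;5;2;12m▌[0m
[38;2;4;2;10m[48;2;4;2;10m [38;2;4;2;10m[48;2;14;3;27m▌[38;2;4;2;10m[48;2;31;7;56m▐[38;2;4;2;10m[48;2;4;2;10m [38;2;4;2;10m[48;2;4;2;10m [38;2;4;2;10m[48;2;4;2;10m [38;2;4;2;10m[48;2;4;2;10m [38;2;4;2;10m[48;2;4;2;10m [38;2;4;2;10m[48;2;4;2;10m [38;2;4;2;10m[48;2;5;2;12m▌[0m
[38;2;4;2;10m[48;2;4;2;10m [38;2;8;2;17m[48;2;40;9;70m🬕[38;2;14;4;28m[48;2;134;34;83m🬨[38;2;4;2;10m[48;2;5;2;12m🬎[38;2;4;2;10m[48;2;5;2;12m🬎[38;2;4;2;10m[48;2;5;2;12m🬎[38;2;4;2;10m[48;2;5;2;12m🬎[38;2;4;2;10m[48;2;5;2;12m🬎[38;2;4;2;10m[48;2;5;2;12m🬎[38;2;4;2;10m[48;2;7;2;15m▌[0m
[38;2;4;2;10m[48;2;4;2;10m [38;2;4;2;10m[48;2;63;15;83m▌[38;2;252;219;36m[48;2;69;18;47m🬎[38;2;252;217;36m[48;2;4;2;10m🬎[38;2;252;217;36m[48;2;4;2;10m🬎[38;2;252;217;36m[48;2;4;2;10m🬎[38;2;252;217;36m[48;2;4;2;10m🬎[38;2;252;217;36m[48;2;4;2;10m🬎[38;2;252;217;36m[48;2;4;2;10m🬎[38;2;252;217;36m[48;2;7;2;16m🬎[0m
[38;2;15;4;29m[48;2;252;203;30m🬎[38;2;23;5;43m[48;2;252;203;30m🬎[38;2;39;9;58m[48;2;252;203;30m🬎[38;2;15;4;29m[48;2;252;203;30m🬎[38;2;15;4;29m[48;2;252;203;30m🬎[38;2;15;4;29m[48;2;252;203;30m🬎[38;2;15;4;29m[48;2;252;203;30m🬎[38;2;15;4;29m[48;2;252;203;30m🬎[38;2;15;4;29m[48;2;252;203;30m🬎[38;2;19;4;35m[48;2;252;203;30m🬎[0m
[38;2;8;2;16m[48;2;4;2;10m🬂[38;2;20;5;31m[48;2;253;220;38m🬕[38;2;25;6;44m[48;2;253;222;38m🬂[38;2;9;3;18m[48;2;253;222;38m🬂[38;2;9;3;18m[48;2;253;222;38m🬂[38;2;9;3;18m[48;2;253;222;38m🬂[38;2;9;3;18m[48;2;253;222;38m🬂[38;2;8;3;18m[48;2;253;222;38m🬂[38;2;9;3;18m[48;2;253;222;38m🬂[38;2;34;8;53m[48;2;253;222;38m🬂[0m
</frame>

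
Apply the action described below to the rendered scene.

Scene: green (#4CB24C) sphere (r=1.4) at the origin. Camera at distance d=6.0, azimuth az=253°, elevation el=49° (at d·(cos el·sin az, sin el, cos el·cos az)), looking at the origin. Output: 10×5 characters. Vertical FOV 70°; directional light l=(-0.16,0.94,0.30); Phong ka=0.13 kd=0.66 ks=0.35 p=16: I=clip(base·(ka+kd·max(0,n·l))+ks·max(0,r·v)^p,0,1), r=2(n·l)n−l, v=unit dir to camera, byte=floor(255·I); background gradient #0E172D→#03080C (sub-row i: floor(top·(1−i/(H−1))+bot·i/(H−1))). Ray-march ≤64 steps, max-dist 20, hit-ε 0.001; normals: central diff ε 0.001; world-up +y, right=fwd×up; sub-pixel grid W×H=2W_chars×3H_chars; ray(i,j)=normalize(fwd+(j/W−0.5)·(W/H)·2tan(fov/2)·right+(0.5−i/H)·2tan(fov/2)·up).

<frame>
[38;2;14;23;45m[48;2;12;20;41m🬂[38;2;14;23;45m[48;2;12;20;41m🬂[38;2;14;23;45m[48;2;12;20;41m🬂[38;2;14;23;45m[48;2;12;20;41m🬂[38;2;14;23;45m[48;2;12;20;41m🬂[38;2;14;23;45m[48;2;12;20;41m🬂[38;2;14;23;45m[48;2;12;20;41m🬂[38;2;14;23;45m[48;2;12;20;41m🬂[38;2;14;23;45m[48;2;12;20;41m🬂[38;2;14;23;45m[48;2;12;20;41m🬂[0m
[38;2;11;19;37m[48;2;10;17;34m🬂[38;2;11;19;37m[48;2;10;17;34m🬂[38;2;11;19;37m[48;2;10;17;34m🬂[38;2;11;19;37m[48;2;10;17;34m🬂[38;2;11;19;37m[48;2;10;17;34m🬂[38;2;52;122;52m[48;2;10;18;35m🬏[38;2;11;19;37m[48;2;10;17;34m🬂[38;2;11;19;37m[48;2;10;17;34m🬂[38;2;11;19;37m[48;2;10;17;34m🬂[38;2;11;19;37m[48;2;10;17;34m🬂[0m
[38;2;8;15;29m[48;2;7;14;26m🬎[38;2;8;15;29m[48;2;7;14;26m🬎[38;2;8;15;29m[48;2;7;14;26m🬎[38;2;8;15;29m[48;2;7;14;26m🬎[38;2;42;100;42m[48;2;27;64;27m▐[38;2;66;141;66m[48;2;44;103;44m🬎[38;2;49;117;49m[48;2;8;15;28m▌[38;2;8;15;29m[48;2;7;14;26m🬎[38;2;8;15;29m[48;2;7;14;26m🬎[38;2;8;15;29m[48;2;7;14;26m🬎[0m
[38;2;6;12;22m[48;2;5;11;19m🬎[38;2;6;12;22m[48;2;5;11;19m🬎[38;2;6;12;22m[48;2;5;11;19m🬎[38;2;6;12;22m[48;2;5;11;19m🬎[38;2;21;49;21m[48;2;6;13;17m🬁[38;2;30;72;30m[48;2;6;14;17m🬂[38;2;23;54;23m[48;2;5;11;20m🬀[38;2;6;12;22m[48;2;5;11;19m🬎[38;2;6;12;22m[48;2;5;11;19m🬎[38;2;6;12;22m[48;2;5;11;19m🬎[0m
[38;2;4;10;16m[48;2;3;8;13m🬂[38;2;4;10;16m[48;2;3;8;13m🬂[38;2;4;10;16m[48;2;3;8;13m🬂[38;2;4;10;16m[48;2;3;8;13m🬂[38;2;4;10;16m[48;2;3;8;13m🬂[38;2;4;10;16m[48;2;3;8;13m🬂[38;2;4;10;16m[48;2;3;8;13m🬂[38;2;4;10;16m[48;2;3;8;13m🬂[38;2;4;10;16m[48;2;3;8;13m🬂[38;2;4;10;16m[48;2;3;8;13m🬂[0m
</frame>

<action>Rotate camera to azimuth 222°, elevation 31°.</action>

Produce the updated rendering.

<frame>
[38;2;14;23;45m[48;2;12;20;41m🬂[38;2;14;23;45m[48;2;12;20;41m🬂[38;2;14;23;45m[48;2;12;20;41m🬂[38;2;14;23;45m[48;2;12;20;41m🬂[38;2;14;23;45m[48;2;12;20;41m🬂[38;2;14;23;45m[48;2;12;20;41m🬂[38;2;14;23;45m[48;2;12;20;41m🬂[38;2;14;23;45m[48;2;12;20;41m🬂[38;2;14;23;45m[48;2;12;20;41m🬂[38;2;14;23;45m[48;2;12;20;41m🬂[0m
[38;2;11;19;37m[48;2;10;17;34m🬂[38;2;11;19;37m[48;2;10;17;34m🬂[38;2;11;19;37m[48;2;10;17;34m🬂[38;2;11;19;37m[48;2;10;17;34m🬂[38;2;11;19;37m[48;2;10;17;34m🬂[38;2;57;134;57m[48;2;10;18;35m🬏[38;2;11;19;37m[48;2;10;17;34m🬂[38;2;11;19;37m[48;2;10;17;34m🬂[38;2;11;19;37m[48;2;10;17;34m🬂[38;2;11;19;37m[48;2;10;17;34m🬂[0m
[38;2;8;15;29m[48;2;7;14;26m🬎[38;2;8;15;29m[48;2;7;14;26m🬎[38;2;8;15;29m[48;2;7;14;26m🬎[38;2;8;15;29m[48;2;7;14;26m🬎[38;2;33;78;33m[48;2;15;36;15m🬊[38;2;86;153;86m[48;2;30;72;30m🬂[38;2;47;110;47m[48;2;12;27;27m🬄[38;2;8;15;29m[48;2;7;14;26m🬎[38;2;8;15;29m[48;2;7;14;26m🬎[38;2;8;15;29m[48;2;7;14;26m🬎[0m
[38;2;6;12;22m[48;2;5;11;19m🬎[38;2;6;12;22m[48;2;5;11;19m🬎[38;2;6;12;22m[48;2;5;11;19m🬎[38;2;6;12;22m[48;2;5;11;19m🬎[38;2;9;23;9m[48;2;5;11;20m🬂[38;2;9;23;9m[48;2;5;11;19m🬆[38;2;9;23;9m[48;2;5;11;20m🬀[38;2;6;12;22m[48;2;5;11;19m🬎[38;2;6;12;22m[48;2;5;11;19m🬎[38;2;6;12;22m[48;2;5;11;19m🬎[0m
[38;2;4;10;16m[48;2;3;8;13m🬂[38;2;4;10;16m[48;2;3;8;13m🬂[38;2;4;10;16m[48;2;3;8;13m🬂[38;2;4;10;16m[48;2;3;8;13m🬂[38;2;4;10;16m[48;2;3;8;13m🬂[38;2;4;10;16m[48;2;3;8;13m🬂[38;2;4;10;16m[48;2;3;8;13m🬂[38;2;4;10;16m[48;2;3;8;13m🬂[38;2;4;10;16m[48;2;3;8;13m🬂[38;2;4;10;16m[48;2;3;8;13m🬂[0m
</frame>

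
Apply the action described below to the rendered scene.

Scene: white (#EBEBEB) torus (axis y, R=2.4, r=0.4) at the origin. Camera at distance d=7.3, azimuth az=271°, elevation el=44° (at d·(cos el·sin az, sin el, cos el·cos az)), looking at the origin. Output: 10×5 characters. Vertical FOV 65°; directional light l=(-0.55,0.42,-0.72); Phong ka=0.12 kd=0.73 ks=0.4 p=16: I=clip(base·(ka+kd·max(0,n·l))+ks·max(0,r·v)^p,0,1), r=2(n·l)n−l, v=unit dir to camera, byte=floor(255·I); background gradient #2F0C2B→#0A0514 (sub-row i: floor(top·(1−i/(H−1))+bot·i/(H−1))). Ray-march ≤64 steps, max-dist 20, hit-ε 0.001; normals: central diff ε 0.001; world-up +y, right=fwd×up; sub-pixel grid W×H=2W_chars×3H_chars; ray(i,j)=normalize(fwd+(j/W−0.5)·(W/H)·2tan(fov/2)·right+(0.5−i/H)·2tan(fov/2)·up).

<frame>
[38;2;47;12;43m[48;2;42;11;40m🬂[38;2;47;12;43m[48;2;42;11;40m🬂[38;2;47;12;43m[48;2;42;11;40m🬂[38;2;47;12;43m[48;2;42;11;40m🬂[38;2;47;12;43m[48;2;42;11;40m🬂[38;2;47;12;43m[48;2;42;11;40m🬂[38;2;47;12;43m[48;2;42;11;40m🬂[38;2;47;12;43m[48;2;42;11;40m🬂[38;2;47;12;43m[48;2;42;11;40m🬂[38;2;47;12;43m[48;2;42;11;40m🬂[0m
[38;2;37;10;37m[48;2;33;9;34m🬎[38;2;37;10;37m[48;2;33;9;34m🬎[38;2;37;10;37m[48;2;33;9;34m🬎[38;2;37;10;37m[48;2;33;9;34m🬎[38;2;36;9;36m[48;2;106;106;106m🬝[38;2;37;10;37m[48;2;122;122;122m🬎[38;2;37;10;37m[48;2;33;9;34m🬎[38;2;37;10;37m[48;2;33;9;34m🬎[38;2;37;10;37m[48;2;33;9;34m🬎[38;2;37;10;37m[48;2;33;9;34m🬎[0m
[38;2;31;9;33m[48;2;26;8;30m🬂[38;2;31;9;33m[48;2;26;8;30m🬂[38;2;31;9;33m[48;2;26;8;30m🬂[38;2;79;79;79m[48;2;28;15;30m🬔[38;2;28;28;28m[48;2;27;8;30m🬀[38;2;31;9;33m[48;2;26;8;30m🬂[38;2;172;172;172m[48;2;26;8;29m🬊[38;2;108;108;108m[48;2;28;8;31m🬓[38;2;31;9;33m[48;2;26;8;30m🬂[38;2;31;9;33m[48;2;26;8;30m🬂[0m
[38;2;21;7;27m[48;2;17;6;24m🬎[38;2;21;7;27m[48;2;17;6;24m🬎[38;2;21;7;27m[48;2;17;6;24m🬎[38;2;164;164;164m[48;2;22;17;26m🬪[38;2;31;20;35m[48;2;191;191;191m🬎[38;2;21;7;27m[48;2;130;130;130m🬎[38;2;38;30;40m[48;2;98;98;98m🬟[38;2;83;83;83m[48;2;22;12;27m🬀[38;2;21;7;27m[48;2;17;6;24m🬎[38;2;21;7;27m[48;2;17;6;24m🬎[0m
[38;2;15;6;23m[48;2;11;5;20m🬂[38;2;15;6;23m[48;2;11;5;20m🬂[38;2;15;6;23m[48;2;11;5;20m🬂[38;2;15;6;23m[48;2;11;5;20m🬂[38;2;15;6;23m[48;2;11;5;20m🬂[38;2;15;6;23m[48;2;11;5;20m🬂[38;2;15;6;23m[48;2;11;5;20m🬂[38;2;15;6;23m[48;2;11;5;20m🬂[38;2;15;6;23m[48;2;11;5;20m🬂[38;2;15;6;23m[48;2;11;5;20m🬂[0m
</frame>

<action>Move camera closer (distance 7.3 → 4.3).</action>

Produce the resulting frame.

<frame>
[38;2;47;12;43m[48;2;42;11;40m🬂[38;2;47;12;43m[48;2;42;11;40m🬂[38;2;47;12;43m[48;2;42;11;40m🬂[38;2;47;12;43m[48;2;42;11;40m🬂[38;2;47;12;43m[48;2;42;11;40m🬂[38;2;47;12;43m[48;2;42;11;40m🬂[38;2;47;12;43m[48;2;42;11;40m🬂[38;2;47;12;43m[48;2;42;11;40m🬂[38;2;47;12;43m[48;2;42;11;40m🬂[38;2;47;12;43m[48;2;42;11;40m🬂[0m
[38;2;37;10;37m[48;2;33;9;34m🬎[38;2;37;10;37m[48;2;33;9;34m🬎[38;2;36;9;36m[48;2;80;80;80m🬝[38;2;38;21;37m[48;2;99;99;99m🬴[38;2;41;26;40m[48;2;114;114;114m🬰[38;2;44;24;43m[48;2;134;134;134m🬒[38;2;39;10;38m[48;2;162;162;162m🬂[38;2;37;10;37m[48;2;164;164;164m🬎[38;2;37;10;37m[48;2;33;9;34m🬎[38;2;37;10;37m[48;2;33;9;34m🬎[0m
[38;2;31;9;33m[48;2;26;8;30m🬂[38;2;39;26;40m[48;2;139;139;139m🬬[38;2;54;54;54m[48;2;27;24;28m🬀[38;2;28;28;28m[48;2;27;8;30m🬀[38;2;31;9;33m[48;2;26;8;30m🬂[38;2;31;9;33m[48;2;26;8;30m🬂[38;2;31;9;33m[48;2;26;8;30m🬂[38;2;167;167;167m[48;2;26;8;29m🬊[38;2;31;9;33m[48;2;144;144;144m🬁[38;2;68;68;68m[48;2;28;8;31m🬏[0m
[38;2;21;7;27m[48;2;17;6;24m🬎[38;2;50;50;50m[48;2;133;133;133m▐[38;2;28;28;28m[48;2;20;6;26m▌[38;2;21;7;27m[48;2;17;6;24m🬎[38;2;21;7;27m[48;2;17;6;24m🬎[38;2;21;7;27m[48;2;17;6;24m🬎[38;2;21;7;27m[48;2;17;6;24m🬎[38;2;21;7;27m[48;2;17;6;24m🬎[38;2;124;124;124m[48;2;104;104;104m🬂[38;2;86;86;86m[48;2;20;6;26m▌[0m
[38;2;15;6;23m[48;2;11;5;20m🬂[38;2;175;175;175m[48;2;10;5;20m🬬[38;2;75;75;75m[48;2;188;188;188m🬎[38;2;30;28;32m[48;2;101;101;101m🬎[38;2;17;11;23m[48;2;76;76;76m🬎[38;2;13;5;22m[48;2;75;75;75m🬎[38;2;19;13;24m[48;2;81;81;81m🬆[38;2;35;35;35m[48;2;94;94;94m🬀[38;2;98;98;98m[48;2;82;82;82m🬝[38;2;65;65;65m[48;2;11;5;21m🬄[0m
</frame>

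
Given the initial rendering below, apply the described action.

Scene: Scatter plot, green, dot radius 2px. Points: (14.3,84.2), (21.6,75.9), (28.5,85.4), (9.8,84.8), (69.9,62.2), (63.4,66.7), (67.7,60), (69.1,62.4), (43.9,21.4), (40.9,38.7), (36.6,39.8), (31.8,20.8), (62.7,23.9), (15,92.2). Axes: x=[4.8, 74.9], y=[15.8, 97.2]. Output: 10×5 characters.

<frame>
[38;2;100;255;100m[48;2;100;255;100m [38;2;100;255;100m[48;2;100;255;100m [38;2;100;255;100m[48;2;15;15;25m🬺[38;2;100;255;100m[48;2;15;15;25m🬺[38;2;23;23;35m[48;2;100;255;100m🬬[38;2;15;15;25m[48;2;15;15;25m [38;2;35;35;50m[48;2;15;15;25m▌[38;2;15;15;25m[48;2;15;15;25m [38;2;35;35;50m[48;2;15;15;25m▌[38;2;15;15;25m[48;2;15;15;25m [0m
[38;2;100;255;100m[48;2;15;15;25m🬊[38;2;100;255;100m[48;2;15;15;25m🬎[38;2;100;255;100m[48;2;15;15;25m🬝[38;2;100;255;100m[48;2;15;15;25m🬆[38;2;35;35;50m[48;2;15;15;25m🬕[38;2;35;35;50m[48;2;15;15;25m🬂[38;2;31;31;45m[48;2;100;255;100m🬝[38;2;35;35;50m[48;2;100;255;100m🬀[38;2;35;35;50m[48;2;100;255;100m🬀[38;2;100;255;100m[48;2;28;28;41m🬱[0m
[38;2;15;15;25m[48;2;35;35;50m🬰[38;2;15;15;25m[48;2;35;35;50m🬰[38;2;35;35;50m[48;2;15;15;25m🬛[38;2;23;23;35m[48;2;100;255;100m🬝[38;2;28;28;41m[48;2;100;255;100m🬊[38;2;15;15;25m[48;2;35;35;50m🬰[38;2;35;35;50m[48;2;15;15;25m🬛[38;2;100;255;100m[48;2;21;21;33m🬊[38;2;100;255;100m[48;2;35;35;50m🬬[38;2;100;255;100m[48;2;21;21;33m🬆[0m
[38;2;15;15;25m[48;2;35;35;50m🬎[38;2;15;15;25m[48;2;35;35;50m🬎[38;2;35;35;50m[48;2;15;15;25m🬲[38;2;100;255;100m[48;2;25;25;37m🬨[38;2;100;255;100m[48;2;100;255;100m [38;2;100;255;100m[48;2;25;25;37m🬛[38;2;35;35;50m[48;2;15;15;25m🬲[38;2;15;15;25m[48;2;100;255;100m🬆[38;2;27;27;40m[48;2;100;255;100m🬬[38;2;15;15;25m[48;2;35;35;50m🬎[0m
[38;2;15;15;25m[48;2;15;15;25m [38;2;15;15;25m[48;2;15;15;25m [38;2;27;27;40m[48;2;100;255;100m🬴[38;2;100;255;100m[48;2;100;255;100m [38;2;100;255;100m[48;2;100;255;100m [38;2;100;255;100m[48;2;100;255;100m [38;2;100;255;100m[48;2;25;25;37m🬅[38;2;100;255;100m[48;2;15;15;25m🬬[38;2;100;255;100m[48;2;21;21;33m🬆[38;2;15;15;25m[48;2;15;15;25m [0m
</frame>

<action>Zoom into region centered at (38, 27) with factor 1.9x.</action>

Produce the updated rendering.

<frame>
[38;2;15;15;25m[48;2;15;15;25m [38;2;15;15;25m[48;2;15;15;25m [38;2;35;35;50m[48;2;15;15;25m▌[38;2;15;15;25m[48;2;100;255;100m🬆[38;2;100;255;100m[48;2;15;15;25m🬺[38;2;15;15;25m[48;2;100;255;100m🬊[38;2;35;35;50m[48;2;15;15;25m▌[38;2;15;15;25m[48;2;15;15;25m [38;2;35;35;50m[48;2;15;15;25m▌[38;2;15;15;25m[48;2;15;15;25m [0m
[38;2;35;35;50m[48;2;15;15;25m🬂[38;2;35;35;50m[48;2;15;15;25m🬂[38;2;35;35;50m[48;2;15;15;25m🬕[38;2;100;255;100m[48;2;19;19;30m🬁[38;2;100;255;100m[48;2;25;25;37m🬎[38;2;100;255;100m[48;2;15;15;25m🬝[38;2;100;255;100m[48;2;27;27;40m🬀[38;2;35;35;50m[48;2;15;15;25m🬂[38;2;35;35;50m[48;2;15;15;25m🬕[38;2;35;35;50m[48;2;15;15;25m🬂[0m
[38;2;15;15;25m[48;2;35;35;50m🬰[38;2;15;15;25m[48;2;35;35;50m🬰[38;2;31;31;45m[48;2;100;255;100m🬝[38;2;21;21;33m[48;2;100;255;100m🬊[38;2;35;35;50m[48;2;15;15;25m🬛[38;2;21;21;33m[48;2;100;255;100m🬆[38;2;100;255;100m[48;2;15;15;25m🬺[38;2;23;23;35m[48;2;100;255;100m🬬[38;2;35;35;50m[48;2;15;15;25m🬛[38;2;15;15;25m[48;2;35;35;50m🬰[0m
[38;2;15;15;25m[48;2;35;35;50m🬎[38;2;15;15;25m[48;2;35;35;50m🬎[38;2;100;255;100m[48;2;35;35;50m🬊[38;2;100;255;100m[48;2;35;35;50m🬝[38;2;100;255;100m[48;2;27;27;40m🬀[38;2;23;23;35m[48;2;100;255;100m🬺[38;2;100;255;100m[48;2;28;28;41m🬆[38;2;15;15;25m[48;2;35;35;50m🬎[38;2;35;35;50m[48;2;15;15;25m🬲[38;2;15;15;25m[48;2;35;35;50m🬎[0m
[38;2;15;15;25m[48;2;15;15;25m [38;2;15;15;25m[48;2;15;15;25m [38;2;35;35;50m[48;2;15;15;25m▌[38;2;15;15;25m[48;2;15;15;25m [38;2;35;35;50m[48;2;15;15;25m▌[38;2;15;15;25m[48;2;15;15;25m [38;2;35;35;50m[48;2;15;15;25m▌[38;2;15;15;25m[48;2;15;15;25m [38;2;35;35;50m[48;2;15;15;25m▌[38;2;15;15;25m[48;2;15;15;25m [0m
</frame>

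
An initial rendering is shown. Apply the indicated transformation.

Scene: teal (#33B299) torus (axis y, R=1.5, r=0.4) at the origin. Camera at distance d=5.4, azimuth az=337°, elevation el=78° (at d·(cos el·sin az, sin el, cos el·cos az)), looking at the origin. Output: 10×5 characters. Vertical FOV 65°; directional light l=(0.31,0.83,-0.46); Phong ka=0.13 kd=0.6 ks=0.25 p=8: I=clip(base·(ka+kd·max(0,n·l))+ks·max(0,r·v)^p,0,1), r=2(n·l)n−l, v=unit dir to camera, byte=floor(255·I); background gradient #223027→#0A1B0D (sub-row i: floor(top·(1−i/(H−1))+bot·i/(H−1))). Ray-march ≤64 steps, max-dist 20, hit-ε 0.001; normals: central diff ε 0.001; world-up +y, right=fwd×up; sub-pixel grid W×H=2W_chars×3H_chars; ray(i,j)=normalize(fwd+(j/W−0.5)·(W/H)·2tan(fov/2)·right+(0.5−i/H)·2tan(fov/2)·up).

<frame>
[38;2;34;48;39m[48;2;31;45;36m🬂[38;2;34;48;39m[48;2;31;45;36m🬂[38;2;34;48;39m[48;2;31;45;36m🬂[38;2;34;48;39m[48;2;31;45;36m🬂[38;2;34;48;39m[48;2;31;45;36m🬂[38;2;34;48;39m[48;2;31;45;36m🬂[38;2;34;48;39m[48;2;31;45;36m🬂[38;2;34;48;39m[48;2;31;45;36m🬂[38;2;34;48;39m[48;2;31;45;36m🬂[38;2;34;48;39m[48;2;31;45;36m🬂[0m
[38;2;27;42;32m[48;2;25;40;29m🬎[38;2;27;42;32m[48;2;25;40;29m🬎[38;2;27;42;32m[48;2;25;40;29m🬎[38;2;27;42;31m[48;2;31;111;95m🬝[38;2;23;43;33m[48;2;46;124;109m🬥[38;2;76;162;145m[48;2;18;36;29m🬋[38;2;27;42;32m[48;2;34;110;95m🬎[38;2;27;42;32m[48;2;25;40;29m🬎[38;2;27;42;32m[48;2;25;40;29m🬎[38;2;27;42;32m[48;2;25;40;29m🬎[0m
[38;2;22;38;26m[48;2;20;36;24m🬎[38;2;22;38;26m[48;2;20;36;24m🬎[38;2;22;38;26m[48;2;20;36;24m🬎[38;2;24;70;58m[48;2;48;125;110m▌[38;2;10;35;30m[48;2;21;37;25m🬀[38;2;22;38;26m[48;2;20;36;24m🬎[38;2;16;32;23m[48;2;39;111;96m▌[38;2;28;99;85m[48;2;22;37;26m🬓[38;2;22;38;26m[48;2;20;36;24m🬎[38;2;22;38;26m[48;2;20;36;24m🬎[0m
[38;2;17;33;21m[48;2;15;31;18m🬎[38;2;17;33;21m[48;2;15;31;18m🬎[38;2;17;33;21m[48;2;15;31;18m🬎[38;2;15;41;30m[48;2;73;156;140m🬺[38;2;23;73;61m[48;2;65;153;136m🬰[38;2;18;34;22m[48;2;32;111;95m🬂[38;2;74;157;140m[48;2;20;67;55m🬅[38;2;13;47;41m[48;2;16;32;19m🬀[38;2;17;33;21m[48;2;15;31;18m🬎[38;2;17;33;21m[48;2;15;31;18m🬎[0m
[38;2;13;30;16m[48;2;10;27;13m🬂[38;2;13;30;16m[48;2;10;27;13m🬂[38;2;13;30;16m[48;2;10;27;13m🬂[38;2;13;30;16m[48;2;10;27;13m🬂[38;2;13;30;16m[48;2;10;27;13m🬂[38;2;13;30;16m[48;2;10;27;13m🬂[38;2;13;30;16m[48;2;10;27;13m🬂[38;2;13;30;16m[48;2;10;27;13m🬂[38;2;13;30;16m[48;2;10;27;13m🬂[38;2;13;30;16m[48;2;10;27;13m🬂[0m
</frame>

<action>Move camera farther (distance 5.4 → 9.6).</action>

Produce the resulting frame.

<frame>
[38;2;34;48;39m[48;2;31;45;36m🬂[38;2;34;48;39m[48;2;31;45;36m🬂[38;2;34;48;39m[48;2;31;45;36m🬂[38;2;34;48;39m[48;2;31;45;36m🬂[38;2;34;48;39m[48;2;31;45;36m🬂[38;2;34;48;39m[48;2;31;45;36m🬂[38;2;34;48;39m[48;2;31;45;36m🬂[38;2;34;48;39m[48;2;31;45;36m🬂[38;2;34;48;39m[48;2;31;45;36m🬂[38;2;34;48;39m[48;2;31;45;36m🬂[0m
[38;2;27;42;32m[48;2;25;40;29m🬎[38;2;27;42;32m[48;2;25;40;29m🬎[38;2;27;42;32m[48;2;25;40;29m🬎[38;2;27;42;32m[48;2;25;40;29m🬎[38;2;27;42;32m[48;2;25;40;29m🬎[38;2;27;42;32m[48;2;25;40;29m🬎[38;2;27;42;32m[48;2;25;40;29m🬎[38;2;27;42;32m[48;2;25;40;29m🬎[38;2;27;42;32m[48;2;25;40;29m🬎[38;2;27;42;32m[48;2;25;40;29m🬎[0m
[38;2;22;38;26m[48;2;20;36;24m🬎[38;2;22;38;26m[48;2;20;36;24m🬎[38;2;22;38;26m[48;2;20;36;24m🬎[38;2;22;38;26m[48;2;20;36;24m🬎[38;2;33;106;92m[48;2;21;37;25m🬔[38;2;34;102;89m[48;2;18;36;26m🬁[38;2;40;118;102m[48;2;22;37;26m🬓[38;2;22;38;26m[48;2;20;36;24m🬎[38;2;22;38;26m[48;2;20;36;24m🬎[38;2;22;38;26m[48;2;20;36;24m🬎[0m
[38;2;17;33;21m[48;2;15;31;18m🬎[38;2;17;33;21m[48;2;15;31;18m🬎[38;2;17;33;21m[48;2;15;31;18m🬎[38;2;17;33;21m[48;2;15;31;18m🬎[38;2;70;154;137m[48;2;16;32;19m🬁[38;2;54;140;123m[48;2;15;32;19m🬂[38;2;17;33;21m[48;2;15;31;18m🬎[38;2;17;33;21m[48;2;15;31;18m🬎[38;2;17;33;21m[48;2;15;31;18m🬎[38;2;17;33;21m[48;2;15;31;18m🬎[0m
[38;2;13;30;16m[48;2;10;27;13m🬂[38;2;13;30;16m[48;2;10;27;13m🬂[38;2;13;30;16m[48;2;10;27;13m🬂[38;2;13;30;16m[48;2;10;27;13m🬂[38;2;13;30;16m[48;2;10;27;13m🬂[38;2;13;30;16m[48;2;10;27;13m🬂[38;2;13;30;16m[48;2;10;27;13m🬂[38;2;13;30;16m[48;2;10;27;13m🬂[38;2;13;30;16m[48;2;10;27;13m🬂[38;2;13;30;16m[48;2;10;27;13m🬂[0m
</frame>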